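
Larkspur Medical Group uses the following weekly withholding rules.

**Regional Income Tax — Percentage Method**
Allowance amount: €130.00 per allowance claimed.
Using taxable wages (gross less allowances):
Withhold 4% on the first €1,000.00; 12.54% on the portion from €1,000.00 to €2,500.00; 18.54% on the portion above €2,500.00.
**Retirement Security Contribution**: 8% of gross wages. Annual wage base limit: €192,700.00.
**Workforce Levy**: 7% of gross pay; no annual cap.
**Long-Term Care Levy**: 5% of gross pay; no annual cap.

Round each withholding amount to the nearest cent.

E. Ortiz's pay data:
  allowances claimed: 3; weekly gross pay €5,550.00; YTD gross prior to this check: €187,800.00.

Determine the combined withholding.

Regional Income Tax: taxable = €5,550.00 − 3×€130.00 = €5,160.00
  €228.10 + 18.54% × (€5,160.00 − €2,500.00) = €228.10 + 18.54% × €2,660.00 = €721.26
Retirement Security Contribution: cap €192,700.00 − YTD €187,800.00 = €4,900.00 subject; 8% × €4,900.00 = €392.00
Workforce Levy: 7% × €5,550.00 = €388.50
Long-Term Care Levy: 5% × €5,550.00 = €277.50
Total: €721.26 + €392.00 + €388.50 + €277.50 = €1,779.26

€1,779.26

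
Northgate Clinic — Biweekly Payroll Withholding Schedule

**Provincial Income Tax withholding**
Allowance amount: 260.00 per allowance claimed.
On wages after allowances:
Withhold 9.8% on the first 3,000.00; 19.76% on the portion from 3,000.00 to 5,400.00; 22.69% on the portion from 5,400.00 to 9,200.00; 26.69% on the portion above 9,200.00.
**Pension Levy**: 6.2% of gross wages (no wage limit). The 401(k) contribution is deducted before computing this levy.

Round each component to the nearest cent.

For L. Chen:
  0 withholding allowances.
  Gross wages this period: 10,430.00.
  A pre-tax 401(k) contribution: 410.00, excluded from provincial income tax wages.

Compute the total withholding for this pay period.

2,470.56

Provincial Income Tax: taxable = 10,430.00 − 410.00 = 10,020.00
  1,630.46 + 26.69% × (10,020.00 − 9,200.00) = 1,630.46 + 26.69% × 820.00 = 1,849.32
Pension Levy: 6.2% × 10,020.00 = 621.24
Total: 1,849.32 + 621.24 = 2,470.56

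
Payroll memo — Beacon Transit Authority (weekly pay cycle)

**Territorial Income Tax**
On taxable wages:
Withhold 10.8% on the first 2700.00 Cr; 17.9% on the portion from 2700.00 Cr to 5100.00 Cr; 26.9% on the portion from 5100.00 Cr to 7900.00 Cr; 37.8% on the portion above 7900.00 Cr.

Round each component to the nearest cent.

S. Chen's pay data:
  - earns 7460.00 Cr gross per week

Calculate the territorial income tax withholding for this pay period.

1356.04 Cr

Territorial Income Tax: taxable = 7460.00 Cr
  721.20 Cr + 26.9% × (7460.00 Cr − 5100.00 Cr) = 721.20 Cr + 26.9% × 2360.00 Cr = 1356.04 Cr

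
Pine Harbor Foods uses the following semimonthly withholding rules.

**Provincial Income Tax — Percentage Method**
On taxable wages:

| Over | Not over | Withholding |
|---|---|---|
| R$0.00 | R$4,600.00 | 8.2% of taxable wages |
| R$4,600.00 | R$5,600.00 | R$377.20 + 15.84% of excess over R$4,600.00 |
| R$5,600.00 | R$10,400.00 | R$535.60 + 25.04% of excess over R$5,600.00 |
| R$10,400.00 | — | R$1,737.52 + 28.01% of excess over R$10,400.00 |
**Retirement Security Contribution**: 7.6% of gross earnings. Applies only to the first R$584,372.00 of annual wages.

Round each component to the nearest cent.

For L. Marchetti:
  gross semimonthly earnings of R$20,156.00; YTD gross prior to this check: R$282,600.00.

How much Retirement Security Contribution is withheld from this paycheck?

Retirement Security Contribution: 7.6% × R$20,156.00 = R$1,531.86

R$1,531.86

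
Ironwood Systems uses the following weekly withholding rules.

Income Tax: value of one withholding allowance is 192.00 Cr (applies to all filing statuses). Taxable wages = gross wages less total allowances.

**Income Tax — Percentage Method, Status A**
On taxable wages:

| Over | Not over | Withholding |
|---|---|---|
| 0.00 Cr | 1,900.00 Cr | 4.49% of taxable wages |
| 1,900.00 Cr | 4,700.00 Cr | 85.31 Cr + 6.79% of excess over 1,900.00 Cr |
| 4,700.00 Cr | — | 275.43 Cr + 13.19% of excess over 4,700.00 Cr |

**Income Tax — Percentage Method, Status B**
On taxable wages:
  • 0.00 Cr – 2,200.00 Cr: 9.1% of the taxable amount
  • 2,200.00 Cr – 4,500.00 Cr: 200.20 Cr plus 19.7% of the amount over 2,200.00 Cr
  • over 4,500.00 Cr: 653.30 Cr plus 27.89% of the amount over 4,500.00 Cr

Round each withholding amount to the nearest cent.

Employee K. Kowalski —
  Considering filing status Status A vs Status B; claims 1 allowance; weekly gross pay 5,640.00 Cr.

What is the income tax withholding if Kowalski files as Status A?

374.09 Cr

Income Tax (Status A): taxable = 5,640.00 Cr − 1×192.00 Cr = 5,448.00 Cr
  275.43 Cr + 13.19% × (5,448.00 Cr − 4,700.00 Cr) = 275.43 Cr + 13.19% × 748.00 Cr = 374.09 Cr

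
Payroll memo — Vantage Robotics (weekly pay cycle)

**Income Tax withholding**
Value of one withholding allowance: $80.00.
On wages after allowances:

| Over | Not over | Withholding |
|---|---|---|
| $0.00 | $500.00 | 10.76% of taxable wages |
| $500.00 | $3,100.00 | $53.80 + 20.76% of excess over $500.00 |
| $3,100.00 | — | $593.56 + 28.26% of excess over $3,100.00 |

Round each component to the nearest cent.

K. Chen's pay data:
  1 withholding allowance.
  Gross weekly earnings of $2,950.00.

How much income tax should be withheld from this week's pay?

$545.81

Income Tax: taxable = $2,950.00 − 1×$80.00 = $2,870.00
  $53.80 + 20.76% × ($2,870.00 − $500.00) = $53.80 + 20.76% × $2,370.00 = $545.81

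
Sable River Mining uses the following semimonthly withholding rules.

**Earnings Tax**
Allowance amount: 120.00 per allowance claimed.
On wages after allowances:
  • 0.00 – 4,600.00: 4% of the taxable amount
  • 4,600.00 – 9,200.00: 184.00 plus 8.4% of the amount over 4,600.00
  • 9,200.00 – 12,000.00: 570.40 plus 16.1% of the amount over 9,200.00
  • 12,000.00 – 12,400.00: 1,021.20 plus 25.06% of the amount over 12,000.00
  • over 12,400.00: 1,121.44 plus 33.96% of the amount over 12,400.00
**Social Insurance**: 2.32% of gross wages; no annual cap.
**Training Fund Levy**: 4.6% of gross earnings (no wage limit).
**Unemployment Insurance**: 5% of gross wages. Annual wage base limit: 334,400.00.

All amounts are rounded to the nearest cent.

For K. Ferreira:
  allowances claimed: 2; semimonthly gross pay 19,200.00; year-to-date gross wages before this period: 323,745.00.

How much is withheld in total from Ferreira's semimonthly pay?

5,210.61

Earnings Tax: taxable = 19,200.00 − 2×120.00 = 18,960.00
  1,121.44 + 33.96% × (18,960.00 − 12,400.00) = 1,121.44 + 33.96% × 6,560.00 = 3,349.22
Social Insurance: 2.32% × 19,200.00 = 445.44
Training Fund Levy: 4.6% × 19,200.00 = 883.20
Unemployment Insurance: cap 334,400.00 − YTD 323,745.00 = 10,655.00 subject; 5% × 10,655.00 = 532.75
Total: 3,349.22 + 445.44 + 883.20 + 532.75 = 5,210.61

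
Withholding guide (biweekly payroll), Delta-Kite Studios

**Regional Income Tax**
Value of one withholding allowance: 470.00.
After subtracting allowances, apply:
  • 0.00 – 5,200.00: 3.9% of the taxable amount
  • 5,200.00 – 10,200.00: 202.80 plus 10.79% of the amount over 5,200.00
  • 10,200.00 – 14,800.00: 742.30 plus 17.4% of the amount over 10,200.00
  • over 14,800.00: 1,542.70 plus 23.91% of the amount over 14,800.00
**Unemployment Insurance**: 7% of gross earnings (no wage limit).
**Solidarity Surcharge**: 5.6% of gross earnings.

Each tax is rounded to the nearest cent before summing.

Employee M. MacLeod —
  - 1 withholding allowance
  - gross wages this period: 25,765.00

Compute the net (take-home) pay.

Regional Income Tax: taxable = 25,765.00 − 1×470.00 = 25,295.00
  1,542.70 + 23.91% × (25,295.00 − 14,800.00) = 1,542.70 + 23.91% × 10,495.00 = 4,052.05
Unemployment Insurance: 7% × 25,765.00 = 1,803.55
Solidarity Surcharge: 5.6% × 25,765.00 = 1,442.84
Total withheld: 4,052.05 + 1,803.55 + 1,442.84 = 7,298.44
Net pay: 25,765.00 − 7,298.44 = 18,466.56

18,466.56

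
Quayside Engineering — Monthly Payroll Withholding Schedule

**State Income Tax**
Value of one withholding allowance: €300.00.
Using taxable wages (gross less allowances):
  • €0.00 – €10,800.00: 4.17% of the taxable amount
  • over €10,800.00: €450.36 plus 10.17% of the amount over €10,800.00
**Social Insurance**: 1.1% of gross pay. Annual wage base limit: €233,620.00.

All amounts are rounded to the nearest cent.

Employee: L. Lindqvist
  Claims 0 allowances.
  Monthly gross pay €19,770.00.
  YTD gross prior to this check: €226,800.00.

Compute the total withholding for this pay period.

€1,437.63

State Income Tax: taxable = €19,770.00
  €450.36 + 10.17% × (€19,770.00 − €10,800.00) = €450.36 + 10.17% × €8,970.00 = €1,362.61
Social Insurance: cap €233,620.00 − YTD €226,800.00 = €6,820.00 subject; 1.1% × €6,820.00 = €75.02
Total: €1,362.61 + €75.02 = €1,437.63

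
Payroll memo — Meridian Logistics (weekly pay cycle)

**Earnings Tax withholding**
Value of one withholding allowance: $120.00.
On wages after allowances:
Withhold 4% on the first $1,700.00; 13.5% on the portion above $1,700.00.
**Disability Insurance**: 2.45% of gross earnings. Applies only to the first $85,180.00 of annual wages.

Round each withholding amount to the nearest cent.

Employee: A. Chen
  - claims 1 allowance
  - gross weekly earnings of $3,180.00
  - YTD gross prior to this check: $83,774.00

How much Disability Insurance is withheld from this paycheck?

$34.45

Disability Insurance: cap $85,180.00 − YTD $83,774.00 = $1,406.00 subject; 2.45% × $1,406.00 = $34.45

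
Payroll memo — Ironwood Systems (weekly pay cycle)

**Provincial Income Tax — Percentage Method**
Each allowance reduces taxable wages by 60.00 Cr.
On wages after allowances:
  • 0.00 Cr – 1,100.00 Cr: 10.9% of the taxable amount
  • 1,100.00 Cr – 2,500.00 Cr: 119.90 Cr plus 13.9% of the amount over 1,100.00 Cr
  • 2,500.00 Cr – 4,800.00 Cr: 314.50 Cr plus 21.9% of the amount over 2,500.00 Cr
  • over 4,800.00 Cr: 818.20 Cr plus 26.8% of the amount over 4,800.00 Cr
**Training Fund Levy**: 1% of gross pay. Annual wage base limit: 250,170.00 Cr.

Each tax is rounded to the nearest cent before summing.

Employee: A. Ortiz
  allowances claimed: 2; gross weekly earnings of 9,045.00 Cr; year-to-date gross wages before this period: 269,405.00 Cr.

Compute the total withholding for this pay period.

Provincial Income Tax: taxable = 9,045.00 Cr − 2×60.00 Cr = 8,925.00 Cr
  818.20 Cr + 26.8% × (8,925.00 Cr − 4,800.00 Cr) = 818.20 Cr + 26.8% × 4,125.00 Cr = 1,923.70 Cr
Training Fund Levy: YTD 269,405.00 Cr ≥ cap 250,170.00 Cr → 0.00 Cr
Total: 1,923.70 Cr + 0.00 Cr = 1,923.70 Cr

1,923.70 Cr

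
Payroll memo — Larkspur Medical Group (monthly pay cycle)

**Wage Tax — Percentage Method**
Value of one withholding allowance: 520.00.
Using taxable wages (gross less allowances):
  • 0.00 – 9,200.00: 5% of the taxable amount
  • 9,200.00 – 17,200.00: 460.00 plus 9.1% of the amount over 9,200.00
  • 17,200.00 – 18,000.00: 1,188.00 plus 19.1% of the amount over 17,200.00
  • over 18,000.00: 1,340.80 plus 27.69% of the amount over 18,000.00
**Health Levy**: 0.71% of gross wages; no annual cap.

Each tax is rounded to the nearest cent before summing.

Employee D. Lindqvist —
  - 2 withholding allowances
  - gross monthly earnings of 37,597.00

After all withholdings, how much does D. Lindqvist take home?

30,850.83

Wage Tax: taxable = 37,597.00 − 2×520.00 = 36,557.00
  1,340.80 + 27.69% × (36,557.00 − 18,000.00) = 1,340.80 + 27.69% × 18,557.00 = 6,479.23
Health Levy: 0.71% × 37,597.00 = 266.94
Total withheld: 6,479.23 + 266.94 = 6,746.17
Net pay: 37,597.00 − 6,746.17 = 30,850.83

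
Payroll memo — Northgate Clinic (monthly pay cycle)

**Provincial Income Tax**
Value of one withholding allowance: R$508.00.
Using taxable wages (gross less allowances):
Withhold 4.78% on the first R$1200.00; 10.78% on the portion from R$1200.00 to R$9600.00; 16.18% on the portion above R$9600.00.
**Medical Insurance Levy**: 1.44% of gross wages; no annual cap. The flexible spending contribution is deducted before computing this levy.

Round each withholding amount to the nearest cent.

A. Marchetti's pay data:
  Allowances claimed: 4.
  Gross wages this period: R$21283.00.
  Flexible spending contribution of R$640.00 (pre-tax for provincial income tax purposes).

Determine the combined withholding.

Provincial Income Tax: taxable = R$21283.00 − R$640.00 − 4×R$508.00 = R$18611.00
  R$962.88 + 16.18% × (R$18611.00 − R$9600.00) = R$962.88 + 16.18% × R$9011.00 = R$2420.86
Medical Insurance Levy: 1.44% × R$20643.00 = R$297.26
Total: R$2420.86 + R$297.26 = R$2718.12

R$2718.12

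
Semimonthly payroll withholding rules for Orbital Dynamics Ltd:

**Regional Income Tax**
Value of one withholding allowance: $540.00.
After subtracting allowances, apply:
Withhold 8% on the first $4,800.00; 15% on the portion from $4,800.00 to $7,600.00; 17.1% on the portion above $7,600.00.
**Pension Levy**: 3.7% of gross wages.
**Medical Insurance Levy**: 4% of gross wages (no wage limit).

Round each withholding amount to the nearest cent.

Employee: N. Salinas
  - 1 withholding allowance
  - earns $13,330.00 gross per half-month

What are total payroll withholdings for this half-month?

$2,717.90

Regional Income Tax: taxable = $13,330.00 − 1×$540.00 = $12,790.00
  $804.00 + 17.1% × ($12,790.00 − $7,600.00) = $804.00 + 17.1% × $5,190.00 = $1,691.49
Pension Levy: 3.7% × $13,330.00 = $493.21
Medical Insurance Levy: 4% × $13,330.00 = $533.20
Total: $1,691.49 + $493.21 + $533.20 = $2,717.90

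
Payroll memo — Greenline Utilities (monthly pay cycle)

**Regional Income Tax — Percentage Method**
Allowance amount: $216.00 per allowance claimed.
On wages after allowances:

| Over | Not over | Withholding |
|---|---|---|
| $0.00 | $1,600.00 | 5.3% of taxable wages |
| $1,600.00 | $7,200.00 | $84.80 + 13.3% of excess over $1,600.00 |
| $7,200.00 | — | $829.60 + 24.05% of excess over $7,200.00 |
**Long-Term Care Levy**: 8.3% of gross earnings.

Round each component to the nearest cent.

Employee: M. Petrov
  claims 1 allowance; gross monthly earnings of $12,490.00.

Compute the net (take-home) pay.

Regional Income Tax: taxable = $12,490.00 − 1×$216.00 = $12,274.00
  $829.60 + 24.05% × ($12,274.00 − $7,200.00) = $829.60 + 24.05% × $5,074.00 = $2,049.90
Long-Term Care Levy: 8.3% × $12,490.00 = $1,036.67
Total withheld: $2,049.90 + $1,036.67 = $3,086.57
Net pay: $12,490.00 − $3,086.57 = $9,403.43

$9,403.43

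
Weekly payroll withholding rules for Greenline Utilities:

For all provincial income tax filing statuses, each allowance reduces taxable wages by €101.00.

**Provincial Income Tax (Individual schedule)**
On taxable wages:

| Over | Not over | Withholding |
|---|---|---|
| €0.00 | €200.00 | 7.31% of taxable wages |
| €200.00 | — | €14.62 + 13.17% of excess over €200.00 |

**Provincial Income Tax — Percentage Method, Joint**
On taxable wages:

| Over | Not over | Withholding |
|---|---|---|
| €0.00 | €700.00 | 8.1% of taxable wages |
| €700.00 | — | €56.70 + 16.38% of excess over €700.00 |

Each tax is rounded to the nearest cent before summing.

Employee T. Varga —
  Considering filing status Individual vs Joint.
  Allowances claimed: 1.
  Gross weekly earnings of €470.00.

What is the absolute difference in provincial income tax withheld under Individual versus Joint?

Provincial Income Tax (Individual): taxable = €470.00 − 1×€101.00 = €369.00
  €14.62 + 13.17% × (€369.00 − €200.00) = €14.62 + 13.17% × €169.00 = €36.88
Provincial Income Tax (Joint): taxable = €470.00 − 1×€101.00 = €369.00
  8.1% × €369.00 = €29.89
Difference: |€36.88 − €29.89| = €6.99 (higher under Individual)

€6.99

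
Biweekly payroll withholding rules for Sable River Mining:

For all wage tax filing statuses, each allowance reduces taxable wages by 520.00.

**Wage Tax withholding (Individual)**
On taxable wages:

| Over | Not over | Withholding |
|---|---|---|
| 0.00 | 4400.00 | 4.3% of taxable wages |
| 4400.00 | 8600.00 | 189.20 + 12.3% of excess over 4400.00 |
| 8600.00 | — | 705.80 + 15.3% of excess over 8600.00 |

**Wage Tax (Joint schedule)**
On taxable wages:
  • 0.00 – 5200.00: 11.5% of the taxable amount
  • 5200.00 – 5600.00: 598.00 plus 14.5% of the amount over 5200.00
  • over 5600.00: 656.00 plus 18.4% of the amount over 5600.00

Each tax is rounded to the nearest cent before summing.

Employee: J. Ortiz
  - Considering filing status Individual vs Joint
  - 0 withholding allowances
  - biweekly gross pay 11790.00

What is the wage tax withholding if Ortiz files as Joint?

1794.96

Wage Tax (Joint): taxable = 11790.00
  656.00 + 18.4% × (11790.00 − 5600.00) = 656.00 + 18.4% × 6190.00 = 1794.96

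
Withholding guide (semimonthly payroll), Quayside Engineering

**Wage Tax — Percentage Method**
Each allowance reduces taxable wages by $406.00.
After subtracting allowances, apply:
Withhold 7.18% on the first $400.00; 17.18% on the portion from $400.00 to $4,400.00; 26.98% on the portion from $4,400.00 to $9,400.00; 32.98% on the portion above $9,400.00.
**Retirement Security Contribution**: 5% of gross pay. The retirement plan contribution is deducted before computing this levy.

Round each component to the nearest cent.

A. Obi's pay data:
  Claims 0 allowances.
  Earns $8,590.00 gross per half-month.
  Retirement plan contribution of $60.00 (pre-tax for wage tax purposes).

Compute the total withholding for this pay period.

Wage Tax: taxable = $8,590.00 − $60.00 = $8,530.00
  $715.92 + 26.98% × ($8,530.00 − $4,400.00) = $715.92 + 26.98% × $4,130.00 = $1,830.19
Retirement Security Contribution: 5% × $8,530.00 = $426.50
Total: $1,830.19 + $426.50 = $2,256.69

$2,256.69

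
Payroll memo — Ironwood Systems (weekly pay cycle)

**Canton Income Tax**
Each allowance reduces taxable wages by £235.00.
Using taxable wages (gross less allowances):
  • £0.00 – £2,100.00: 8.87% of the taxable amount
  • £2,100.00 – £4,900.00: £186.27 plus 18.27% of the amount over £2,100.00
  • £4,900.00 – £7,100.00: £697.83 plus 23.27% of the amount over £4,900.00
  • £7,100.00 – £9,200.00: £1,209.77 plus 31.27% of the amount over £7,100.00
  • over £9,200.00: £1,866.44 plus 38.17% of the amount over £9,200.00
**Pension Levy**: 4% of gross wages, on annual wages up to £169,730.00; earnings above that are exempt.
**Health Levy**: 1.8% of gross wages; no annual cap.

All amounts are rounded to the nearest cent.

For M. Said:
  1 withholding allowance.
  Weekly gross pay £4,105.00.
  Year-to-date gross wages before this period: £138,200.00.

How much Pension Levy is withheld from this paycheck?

Pension Levy: 4% × £4,105.00 = £164.20

£164.20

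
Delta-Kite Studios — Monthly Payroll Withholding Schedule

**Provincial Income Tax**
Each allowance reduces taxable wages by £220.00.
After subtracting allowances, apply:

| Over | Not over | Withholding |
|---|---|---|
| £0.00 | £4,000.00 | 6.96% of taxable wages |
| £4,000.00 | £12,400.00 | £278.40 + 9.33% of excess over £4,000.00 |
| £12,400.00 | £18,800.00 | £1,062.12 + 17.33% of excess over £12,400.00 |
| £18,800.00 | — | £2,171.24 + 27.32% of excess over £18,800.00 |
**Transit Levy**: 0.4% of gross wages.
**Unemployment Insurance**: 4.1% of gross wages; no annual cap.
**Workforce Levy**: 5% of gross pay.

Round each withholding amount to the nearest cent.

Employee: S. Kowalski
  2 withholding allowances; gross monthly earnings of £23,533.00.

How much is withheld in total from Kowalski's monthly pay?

Provincial Income Tax: taxable = £23,533.00 − 2×£220.00 = £23,093.00
  £2,171.24 + 27.32% × (£23,093.00 − £18,800.00) = £2,171.24 + 27.32% × £4,293.00 = £3,344.09
Transit Levy: 0.4% × £23,533.00 = £94.13
Unemployment Insurance: 4.1% × £23,533.00 = £964.85
Workforce Levy: 5% × £23,533.00 = £1,176.65
Total: £3,344.09 + £94.13 + £964.85 + £1,176.65 = £5,579.72

£5,579.72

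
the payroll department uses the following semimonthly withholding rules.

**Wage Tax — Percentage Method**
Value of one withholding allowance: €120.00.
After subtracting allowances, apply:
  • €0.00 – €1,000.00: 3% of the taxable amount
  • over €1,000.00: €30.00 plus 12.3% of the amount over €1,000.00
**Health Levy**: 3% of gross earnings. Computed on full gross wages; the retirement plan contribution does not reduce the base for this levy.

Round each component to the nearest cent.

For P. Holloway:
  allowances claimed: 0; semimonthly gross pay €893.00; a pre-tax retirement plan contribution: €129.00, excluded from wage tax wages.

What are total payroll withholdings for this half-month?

€49.71

Wage Tax: taxable = €893.00 − €129.00 = €764.00
  3% × €764.00 = €22.92
Health Levy: 3% × €893.00 = €26.79
Total: €22.92 + €26.79 = €49.71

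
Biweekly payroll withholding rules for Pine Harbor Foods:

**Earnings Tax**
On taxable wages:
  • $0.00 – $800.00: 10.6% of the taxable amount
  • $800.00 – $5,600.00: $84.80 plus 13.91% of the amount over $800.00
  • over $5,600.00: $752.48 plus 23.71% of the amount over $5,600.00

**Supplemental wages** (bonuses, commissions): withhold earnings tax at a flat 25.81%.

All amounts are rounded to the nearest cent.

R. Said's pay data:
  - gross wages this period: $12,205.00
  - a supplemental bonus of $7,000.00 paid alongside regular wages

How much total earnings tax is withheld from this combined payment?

$4,125.23

Earnings Tax: taxable = $12,205.00
  $752.48 + 23.71% × ($12,205.00 − $5,600.00) = $752.48 + 23.71% × $6,605.00 = $2,318.53
Supplemental (25.81% flat on bonus): 25.81% × $7,000.00 = $1,806.70
Total earnings tax: $2,318.53 + $1,806.70 = $4,125.23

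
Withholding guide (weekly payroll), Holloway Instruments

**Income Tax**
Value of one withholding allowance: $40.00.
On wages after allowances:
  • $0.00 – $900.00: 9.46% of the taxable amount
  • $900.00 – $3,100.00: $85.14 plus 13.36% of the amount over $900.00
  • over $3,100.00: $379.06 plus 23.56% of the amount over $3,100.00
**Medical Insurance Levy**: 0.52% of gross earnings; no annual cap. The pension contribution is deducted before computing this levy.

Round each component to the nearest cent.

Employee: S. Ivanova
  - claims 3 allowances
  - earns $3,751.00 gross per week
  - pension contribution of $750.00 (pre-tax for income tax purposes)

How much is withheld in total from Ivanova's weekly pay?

$365.41

Income Tax: taxable = $3,751.00 − $750.00 − 3×$40.00 = $2,881.00
  $85.14 + 13.36% × ($2,881.00 − $900.00) = $85.14 + 13.36% × $1,981.00 = $349.80
Medical Insurance Levy: 0.52% × $3,001.00 = $15.61
Total: $349.80 + $15.61 = $365.41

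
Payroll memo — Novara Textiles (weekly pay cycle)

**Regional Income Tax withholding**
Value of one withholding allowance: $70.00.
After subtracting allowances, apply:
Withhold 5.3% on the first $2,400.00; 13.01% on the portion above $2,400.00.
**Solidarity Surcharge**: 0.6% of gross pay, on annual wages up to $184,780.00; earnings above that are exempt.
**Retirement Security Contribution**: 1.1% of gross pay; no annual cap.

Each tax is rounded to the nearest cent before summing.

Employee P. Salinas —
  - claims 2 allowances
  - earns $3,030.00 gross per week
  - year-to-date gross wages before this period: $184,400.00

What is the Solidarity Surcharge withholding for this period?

Solidarity Surcharge: cap $184,780.00 − YTD $184,400.00 = $380.00 subject; 0.6% × $380.00 = $2.28

$2.28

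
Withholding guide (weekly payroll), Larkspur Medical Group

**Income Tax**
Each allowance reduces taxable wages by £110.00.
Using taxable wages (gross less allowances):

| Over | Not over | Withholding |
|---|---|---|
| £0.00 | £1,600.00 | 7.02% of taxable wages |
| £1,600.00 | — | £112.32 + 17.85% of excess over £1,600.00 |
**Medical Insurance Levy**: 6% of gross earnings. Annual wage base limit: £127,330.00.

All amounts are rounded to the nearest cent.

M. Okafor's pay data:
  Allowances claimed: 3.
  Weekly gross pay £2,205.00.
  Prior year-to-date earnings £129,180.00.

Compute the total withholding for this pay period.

£161.41

Income Tax: taxable = £2,205.00 − 3×£110.00 = £1,875.00
  £112.32 + 17.85% × (£1,875.00 − £1,600.00) = £112.32 + 17.85% × £275.00 = £161.41
Medical Insurance Levy: YTD £129,180.00 ≥ cap £127,330.00 → £0.00
Total: £161.41 + £0.00 = £161.41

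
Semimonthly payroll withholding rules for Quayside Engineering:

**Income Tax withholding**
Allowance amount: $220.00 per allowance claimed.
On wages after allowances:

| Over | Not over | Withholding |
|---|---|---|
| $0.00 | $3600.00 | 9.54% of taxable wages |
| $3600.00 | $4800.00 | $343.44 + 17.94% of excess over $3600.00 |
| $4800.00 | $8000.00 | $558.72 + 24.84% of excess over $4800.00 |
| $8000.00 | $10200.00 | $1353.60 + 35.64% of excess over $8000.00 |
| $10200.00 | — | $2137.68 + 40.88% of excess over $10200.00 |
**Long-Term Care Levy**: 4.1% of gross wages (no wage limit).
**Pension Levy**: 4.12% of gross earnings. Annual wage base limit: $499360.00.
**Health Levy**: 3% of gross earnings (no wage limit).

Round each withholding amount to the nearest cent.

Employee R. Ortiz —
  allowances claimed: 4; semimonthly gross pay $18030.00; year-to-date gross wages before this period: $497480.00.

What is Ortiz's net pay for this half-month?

Income Tax: taxable = $18030.00 − 4×$220.00 = $17150.00
  $2137.68 + 40.88% × ($17150.00 − $10200.00) = $2137.68 + 40.88% × $6950.00 = $4978.84
Long-Term Care Levy: 4.1% × $18030.00 = $739.23
Pension Levy: cap $499360.00 − YTD $497480.00 = $1880.00 subject; 4.12% × $1880.00 = $77.46
Health Levy: 3% × $18030.00 = $540.90
Total withheld: $4978.84 + $739.23 + $77.46 + $540.90 = $6336.43
Net pay: $18030.00 − $6336.43 = $11693.57

$11693.57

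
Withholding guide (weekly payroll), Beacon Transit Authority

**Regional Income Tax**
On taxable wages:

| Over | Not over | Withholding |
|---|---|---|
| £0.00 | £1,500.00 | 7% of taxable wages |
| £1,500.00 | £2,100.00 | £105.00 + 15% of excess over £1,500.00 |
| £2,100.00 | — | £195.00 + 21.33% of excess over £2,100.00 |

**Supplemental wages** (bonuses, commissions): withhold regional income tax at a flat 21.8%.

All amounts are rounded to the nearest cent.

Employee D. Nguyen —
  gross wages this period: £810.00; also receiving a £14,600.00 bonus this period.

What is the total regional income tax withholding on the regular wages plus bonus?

Regional Income Tax: taxable = £810.00
  7% × £810.00 = £56.70
Supplemental (21.8% flat on bonus): 21.8% × £14,600.00 = £3,182.80
Total regional income tax: £56.70 + £3,182.80 = £3,239.50

£3,239.50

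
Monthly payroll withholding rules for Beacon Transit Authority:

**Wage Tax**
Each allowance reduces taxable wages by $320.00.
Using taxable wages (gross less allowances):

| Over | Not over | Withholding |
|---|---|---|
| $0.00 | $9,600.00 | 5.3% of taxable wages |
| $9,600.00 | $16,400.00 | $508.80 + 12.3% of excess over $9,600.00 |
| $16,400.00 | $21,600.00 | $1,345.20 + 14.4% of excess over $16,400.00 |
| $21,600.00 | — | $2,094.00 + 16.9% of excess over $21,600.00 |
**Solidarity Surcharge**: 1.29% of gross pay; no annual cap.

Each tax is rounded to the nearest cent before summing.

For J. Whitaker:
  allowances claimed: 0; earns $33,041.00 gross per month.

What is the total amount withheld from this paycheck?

$4,453.76

Wage Tax: taxable = $33,041.00
  $2,094.00 + 16.9% × ($33,041.00 − $21,600.00) = $2,094.00 + 16.9% × $11,441.00 = $4,027.53
Solidarity Surcharge: 1.29% × $33,041.00 = $426.23
Total: $4,027.53 + $426.23 = $4,453.76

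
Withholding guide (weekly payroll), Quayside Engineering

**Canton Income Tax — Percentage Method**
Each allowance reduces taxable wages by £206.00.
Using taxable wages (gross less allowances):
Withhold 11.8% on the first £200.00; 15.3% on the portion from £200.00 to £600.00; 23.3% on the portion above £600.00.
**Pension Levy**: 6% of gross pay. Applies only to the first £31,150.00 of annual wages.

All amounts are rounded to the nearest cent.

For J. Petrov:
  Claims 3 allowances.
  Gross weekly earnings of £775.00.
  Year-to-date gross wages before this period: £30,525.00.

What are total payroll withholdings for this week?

£56.03

Canton Income Tax: taxable = £775.00 − 3×£206.00 = £157.00
  11.8% × £157.00 = £18.53
Pension Levy: cap £31,150.00 − YTD £30,525.00 = £625.00 subject; 6% × £625.00 = £37.50
Total: £18.53 + £37.50 = £56.03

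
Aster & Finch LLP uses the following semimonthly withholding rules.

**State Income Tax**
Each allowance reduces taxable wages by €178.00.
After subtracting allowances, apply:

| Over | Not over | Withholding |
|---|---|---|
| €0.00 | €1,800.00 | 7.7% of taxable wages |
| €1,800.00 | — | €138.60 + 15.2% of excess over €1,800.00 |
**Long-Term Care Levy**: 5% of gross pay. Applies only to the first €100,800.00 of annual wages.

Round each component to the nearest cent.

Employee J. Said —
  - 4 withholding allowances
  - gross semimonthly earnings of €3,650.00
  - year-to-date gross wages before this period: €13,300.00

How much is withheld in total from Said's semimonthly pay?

€494.08

State Income Tax: taxable = €3,650.00 − 4×€178.00 = €2,938.00
  €138.60 + 15.2% × (€2,938.00 − €1,800.00) = €138.60 + 15.2% × €1,138.00 = €311.58
Long-Term Care Levy: 5% × €3,650.00 = €182.50
Total: €311.58 + €182.50 = €494.08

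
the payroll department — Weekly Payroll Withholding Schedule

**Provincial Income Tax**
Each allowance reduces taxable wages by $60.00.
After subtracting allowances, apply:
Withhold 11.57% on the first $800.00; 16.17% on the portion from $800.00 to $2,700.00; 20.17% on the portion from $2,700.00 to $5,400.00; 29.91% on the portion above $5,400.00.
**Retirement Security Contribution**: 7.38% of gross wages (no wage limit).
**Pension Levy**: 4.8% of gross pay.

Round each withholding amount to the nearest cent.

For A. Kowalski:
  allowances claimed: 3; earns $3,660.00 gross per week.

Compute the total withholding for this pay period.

Provincial Income Tax: taxable = $3,660.00 − 3×$60.00 = $3,480.00
  $399.79 + 20.17% × ($3,480.00 − $2,700.00) = $399.79 + 20.17% × $780.00 = $557.12
Retirement Security Contribution: 7.38% × $3,660.00 = $270.11
Pension Levy: 4.8% × $3,660.00 = $175.68
Total: $557.12 + $270.11 + $175.68 = $1,002.91

$1,002.91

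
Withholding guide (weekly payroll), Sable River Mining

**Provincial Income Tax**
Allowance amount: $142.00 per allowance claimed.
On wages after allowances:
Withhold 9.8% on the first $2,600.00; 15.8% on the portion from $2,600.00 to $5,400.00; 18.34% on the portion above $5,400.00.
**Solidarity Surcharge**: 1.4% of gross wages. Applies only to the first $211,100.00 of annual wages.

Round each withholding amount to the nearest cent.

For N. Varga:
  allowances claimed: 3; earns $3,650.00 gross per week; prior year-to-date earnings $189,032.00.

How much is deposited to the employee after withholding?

Provincial Income Tax: taxable = $3,650.00 − 3×$142.00 = $3,224.00
  $254.80 + 15.8% × ($3,224.00 − $2,600.00) = $254.80 + 15.8% × $624.00 = $353.39
Solidarity Surcharge: 1.4% × $3,650.00 = $51.10
Total withheld: $353.39 + $51.10 = $404.49
Net pay: $3,650.00 − $404.49 = $3,245.51

$3,245.51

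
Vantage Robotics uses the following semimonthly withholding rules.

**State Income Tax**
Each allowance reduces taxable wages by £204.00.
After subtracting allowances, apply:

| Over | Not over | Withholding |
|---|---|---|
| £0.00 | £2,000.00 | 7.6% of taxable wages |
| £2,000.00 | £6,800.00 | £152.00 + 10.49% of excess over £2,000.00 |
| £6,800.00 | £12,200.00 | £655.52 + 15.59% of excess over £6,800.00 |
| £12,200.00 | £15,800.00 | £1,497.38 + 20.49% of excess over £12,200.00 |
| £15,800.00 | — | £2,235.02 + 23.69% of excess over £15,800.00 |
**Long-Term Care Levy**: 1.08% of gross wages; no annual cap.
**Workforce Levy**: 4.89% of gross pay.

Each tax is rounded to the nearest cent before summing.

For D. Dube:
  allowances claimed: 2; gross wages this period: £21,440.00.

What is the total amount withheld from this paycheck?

State Income Tax: taxable = £21,440.00 − 2×£204.00 = £21,032.00
  £2,235.02 + 23.69% × (£21,032.00 − £15,800.00) = £2,235.02 + 23.69% × £5,232.00 = £3,474.48
Long-Term Care Levy: 1.08% × £21,440.00 = £231.55
Workforce Levy: 4.89% × £21,440.00 = £1,048.42
Total: £3,474.48 + £231.55 + £1,048.42 = £4,754.45

£4,754.45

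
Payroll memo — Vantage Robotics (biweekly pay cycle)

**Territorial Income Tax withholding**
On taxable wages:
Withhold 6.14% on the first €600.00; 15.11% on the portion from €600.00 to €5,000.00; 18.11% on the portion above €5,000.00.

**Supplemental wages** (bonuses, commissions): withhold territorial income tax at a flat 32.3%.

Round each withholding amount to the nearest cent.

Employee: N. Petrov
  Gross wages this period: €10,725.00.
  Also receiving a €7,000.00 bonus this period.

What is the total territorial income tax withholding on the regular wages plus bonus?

€3,999.48

Territorial Income Tax: taxable = €10,725.00
  €701.68 + 18.11% × (€10,725.00 − €5,000.00) = €701.68 + 18.11% × €5,725.00 = €1,738.48
Supplemental (32.3% flat on bonus): 32.3% × €7,000.00 = €2,261.00
Total territorial income tax: €1,738.48 + €2,261.00 = €3,999.48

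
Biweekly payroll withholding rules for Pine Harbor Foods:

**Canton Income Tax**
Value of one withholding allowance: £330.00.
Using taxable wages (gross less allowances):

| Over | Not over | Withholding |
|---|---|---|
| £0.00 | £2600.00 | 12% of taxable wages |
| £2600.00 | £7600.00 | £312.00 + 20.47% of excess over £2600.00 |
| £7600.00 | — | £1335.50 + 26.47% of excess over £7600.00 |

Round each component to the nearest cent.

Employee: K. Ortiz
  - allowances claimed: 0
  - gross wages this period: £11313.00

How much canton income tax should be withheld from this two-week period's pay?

Canton Income Tax: taxable = £11313.00
  £1335.50 + 26.47% × (£11313.00 − £7600.00) = £1335.50 + 26.47% × £3713.00 = £2318.33

£2318.33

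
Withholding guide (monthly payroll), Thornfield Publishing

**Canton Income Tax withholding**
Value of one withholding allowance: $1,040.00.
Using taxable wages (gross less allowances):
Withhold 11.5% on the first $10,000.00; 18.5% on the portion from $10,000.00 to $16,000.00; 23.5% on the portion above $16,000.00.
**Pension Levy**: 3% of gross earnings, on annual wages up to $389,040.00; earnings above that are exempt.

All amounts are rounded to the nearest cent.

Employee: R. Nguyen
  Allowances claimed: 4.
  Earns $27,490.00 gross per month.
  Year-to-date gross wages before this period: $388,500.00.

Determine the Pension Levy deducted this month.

Pension Levy: cap $389,040.00 − YTD $388,500.00 = $540.00 subject; 3% × $540.00 = $16.20

$16.20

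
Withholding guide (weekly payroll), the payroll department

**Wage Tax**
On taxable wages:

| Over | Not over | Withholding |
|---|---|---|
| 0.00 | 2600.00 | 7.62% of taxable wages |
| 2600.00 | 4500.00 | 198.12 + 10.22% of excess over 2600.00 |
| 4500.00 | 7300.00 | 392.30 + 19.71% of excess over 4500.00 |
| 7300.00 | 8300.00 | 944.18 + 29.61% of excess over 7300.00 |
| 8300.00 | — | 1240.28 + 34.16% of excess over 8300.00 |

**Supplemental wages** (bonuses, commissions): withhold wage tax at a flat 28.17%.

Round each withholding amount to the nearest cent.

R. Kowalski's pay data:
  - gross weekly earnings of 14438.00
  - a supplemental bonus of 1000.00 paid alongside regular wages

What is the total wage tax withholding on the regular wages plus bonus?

Wage Tax: taxable = 14438.00
  1240.28 + 34.16% × (14438.00 − 8300.00) = 1240.28 + 34.16% × 6138.00 = 3337.02
Supplemental (28.17% flat on bonus): 28.17% × 1000.00 = 281.70
Total wage tax: 3337.02 + 281.70 = 3618.72

3618.72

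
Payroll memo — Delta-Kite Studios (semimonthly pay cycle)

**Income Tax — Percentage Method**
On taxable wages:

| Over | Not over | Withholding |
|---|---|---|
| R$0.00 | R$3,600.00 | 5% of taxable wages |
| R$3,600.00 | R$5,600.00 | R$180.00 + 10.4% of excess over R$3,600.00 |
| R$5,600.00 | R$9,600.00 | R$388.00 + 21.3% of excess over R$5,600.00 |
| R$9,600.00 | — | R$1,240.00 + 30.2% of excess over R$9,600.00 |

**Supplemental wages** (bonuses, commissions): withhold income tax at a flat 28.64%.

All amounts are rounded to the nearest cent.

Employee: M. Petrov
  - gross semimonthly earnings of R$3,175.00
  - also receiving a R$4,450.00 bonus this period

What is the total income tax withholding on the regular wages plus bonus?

R$1,433.23

Income Tax: taxable = R$3,175.00
  5% × R$3,175.00 = R$158.75
Supplemental (28.64% flat on bonus): 28.64% × R$4,450.00 = R$1,274.48
Total income tax: R$158.75 + R$1,274.48 = R$1,433.23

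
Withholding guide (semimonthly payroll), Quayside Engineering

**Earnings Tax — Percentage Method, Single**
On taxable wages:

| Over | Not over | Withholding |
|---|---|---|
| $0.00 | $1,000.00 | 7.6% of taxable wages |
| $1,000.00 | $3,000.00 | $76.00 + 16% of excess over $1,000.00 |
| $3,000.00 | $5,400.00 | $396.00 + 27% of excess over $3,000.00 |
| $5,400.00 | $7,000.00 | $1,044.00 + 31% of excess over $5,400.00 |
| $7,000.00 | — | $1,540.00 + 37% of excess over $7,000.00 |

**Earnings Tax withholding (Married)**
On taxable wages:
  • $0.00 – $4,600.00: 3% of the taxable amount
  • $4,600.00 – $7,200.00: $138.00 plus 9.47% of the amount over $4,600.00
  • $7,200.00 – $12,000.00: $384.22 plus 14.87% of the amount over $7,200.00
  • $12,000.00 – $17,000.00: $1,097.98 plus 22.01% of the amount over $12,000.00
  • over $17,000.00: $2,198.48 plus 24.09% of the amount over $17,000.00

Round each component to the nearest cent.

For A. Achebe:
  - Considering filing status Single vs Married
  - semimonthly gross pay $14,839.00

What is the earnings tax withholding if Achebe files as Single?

$4,440.43

Earnings Tax (Single): taxable = $14,839.00
  $1,540.00 + 37% × ($14,839.00 − $7,000.00) = $1,540.00 + 37% × $7,839.00 = $4,440.43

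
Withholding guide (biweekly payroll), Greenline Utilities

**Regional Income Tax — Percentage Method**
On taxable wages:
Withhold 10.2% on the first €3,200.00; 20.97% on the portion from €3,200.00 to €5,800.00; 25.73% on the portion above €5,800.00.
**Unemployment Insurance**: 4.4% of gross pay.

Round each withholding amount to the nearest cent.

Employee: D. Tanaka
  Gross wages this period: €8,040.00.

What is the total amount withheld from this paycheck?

€1,801.73

Regional Income Tax: taxable = €8,040.00
  €871.62 + 25.73% × (€8,040.00 − €5,800.00) = €871.62 + 25.73% × €2,240.00 = €1,447.97
Unemployment Insurance: 4.4% × €8,040.00 = €353.76
Total: €1,447.97 + €353.76 = €1,801.73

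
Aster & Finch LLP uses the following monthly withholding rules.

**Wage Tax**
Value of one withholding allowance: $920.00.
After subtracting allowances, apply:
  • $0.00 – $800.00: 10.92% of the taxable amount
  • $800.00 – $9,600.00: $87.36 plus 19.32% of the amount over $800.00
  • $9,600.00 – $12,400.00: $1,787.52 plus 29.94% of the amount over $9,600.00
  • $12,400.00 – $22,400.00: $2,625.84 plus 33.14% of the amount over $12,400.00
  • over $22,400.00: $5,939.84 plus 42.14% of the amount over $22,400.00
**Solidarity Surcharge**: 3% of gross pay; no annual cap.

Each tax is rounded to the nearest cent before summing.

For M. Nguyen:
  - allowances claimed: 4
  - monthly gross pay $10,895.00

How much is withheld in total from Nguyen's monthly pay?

Wage Tax: taxable = $10,895.00 − 4×$920.00 = $7,215.00
  $87.36 + 19.32% × ($7,215.00 − $800.00) = $87.36 + 19.32% × $6,415.00 = $1,326.74
Solidarity Surcharge: 3% × $10,895.00 = $326.85
Total: $1,326.74 + $326.85 = $1,653.59

$1,653.59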